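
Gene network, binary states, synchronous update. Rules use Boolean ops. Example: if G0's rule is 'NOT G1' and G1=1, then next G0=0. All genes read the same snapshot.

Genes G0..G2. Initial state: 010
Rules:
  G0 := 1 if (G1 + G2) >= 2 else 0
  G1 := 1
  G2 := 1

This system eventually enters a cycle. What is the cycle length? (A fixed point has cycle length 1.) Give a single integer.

Answer: 1

Derivation:
Step 0: 010
Step 1: G0=(1+0>=2)=0 G1=1(const) G2=1(const) -> 011
Step 2: G0=(1+1>=2)=1 G1=1(const) G2=1(const) -> 111
Step 3: G0=(1+1>=2)=1 G1=1(const) G2=1(const) -> 111
State from step 3 equals state from step 2 -> cycle length 1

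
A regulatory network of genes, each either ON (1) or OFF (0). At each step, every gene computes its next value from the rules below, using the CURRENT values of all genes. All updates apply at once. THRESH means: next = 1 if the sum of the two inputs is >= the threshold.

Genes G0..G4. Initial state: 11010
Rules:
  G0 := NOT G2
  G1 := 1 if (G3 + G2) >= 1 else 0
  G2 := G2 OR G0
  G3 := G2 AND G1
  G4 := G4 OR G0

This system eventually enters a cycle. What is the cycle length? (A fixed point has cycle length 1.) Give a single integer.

Answer: 1

Derivation:
Step 0: 11010
Step 1: G0=NOT G2=NOT 0=1 G1=(1+0>=1)=1 G2=G2|G0=0|1=1 G3=G2&G1=0&1=0 G4=G4|G0=0|1=1 -> 11101
Step 2: G0=NOT G2=NOT 1=0 G1=(0+1>=1)=1 G2=G2|G0=1|1=1 G3=G2&G1=1&1=1 G4=G4|G0=1|1=1 -> 01111
Step 3: G0=NOT G2=NOT 1=0 G1=(1+1>=1)=1 G2=G2|G0=1|0=1 G3=G2&G1=1&1=1 G4=G4|G0=1|0=1 -> 01111
State from step 3 equals state from step 2 -> cycle length 1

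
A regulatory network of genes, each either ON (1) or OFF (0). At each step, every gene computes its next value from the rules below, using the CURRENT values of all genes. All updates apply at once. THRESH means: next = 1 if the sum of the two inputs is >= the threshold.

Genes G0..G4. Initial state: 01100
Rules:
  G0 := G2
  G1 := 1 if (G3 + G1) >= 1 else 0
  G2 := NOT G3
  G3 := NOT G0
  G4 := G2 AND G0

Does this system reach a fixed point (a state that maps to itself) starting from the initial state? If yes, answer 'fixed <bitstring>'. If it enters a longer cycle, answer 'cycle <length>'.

Answer: cycle 3

Derivation:
Step 0: 01100
Step 1: G0=G2=1 G1=(0+1>=1)=1 G2=NOT G3=NOT 0=1 G3=NOT G0=NOT 0=1 G4=G2&G0=1&0=0 -> 11110
Step 2: G0=G2=1 G1=(1+1>=1)=1 G2=NOT G3=NOT 1=0 G3=NOT G0=NOT 1=0 G4=G2&G0=1&1=1 -> 11001
Step 3: G0=G2=0 G1=(0+1>=1)=1 G2=NOT G3=NOT 0=1 G3=NOT G0=NOT 1=0 G4=G2&G0=0&1=0 -> 01100
Cycle of length 3 starting at step 0 -> no fixed point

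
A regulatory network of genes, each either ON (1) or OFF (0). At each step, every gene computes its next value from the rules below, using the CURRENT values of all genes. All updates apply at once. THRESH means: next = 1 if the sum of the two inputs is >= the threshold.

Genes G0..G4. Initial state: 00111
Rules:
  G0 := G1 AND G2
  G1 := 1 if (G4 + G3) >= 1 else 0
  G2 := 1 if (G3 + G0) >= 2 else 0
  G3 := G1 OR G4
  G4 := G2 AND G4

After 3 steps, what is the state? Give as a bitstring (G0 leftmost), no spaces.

Step 1: G0=G1&G2=0&1=0 G1=(1+1>=1)=1 G2=(1+0>=2)=0 G3=G1|G4=0|1=1 G4=G2&G4=1&1=1 -> 01011
Step 2: G0=G1&G2=1&0=0 G1=(1+1>=1)=1 G2=(1+0>=2)=0 G3=G1|G4=1|1=1 G4=G2&G4=0&1=0 -> 01010
Step 3: G0=G1&G2=1&0=0 G1=(0+1>=1)=1 G2=(1+0>=2)=0 G3=G1|G4=1|0=1 G4=G2&G4=0&0=0 -> 01010

01010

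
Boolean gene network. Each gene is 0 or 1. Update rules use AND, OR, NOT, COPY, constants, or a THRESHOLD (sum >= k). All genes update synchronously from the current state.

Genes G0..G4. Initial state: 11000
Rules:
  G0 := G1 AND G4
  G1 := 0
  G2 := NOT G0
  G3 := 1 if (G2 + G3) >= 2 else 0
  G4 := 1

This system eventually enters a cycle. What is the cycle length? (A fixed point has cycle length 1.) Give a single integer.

Step 0: 11000
Step 1: G0=G1&G4=1&0=0 G1=0(const) G2=NOT G0=NOT 1=0 G3=(0+0>=2)=0 G4=1(const) -> 00001
Step 2: G0=G1&G4=0&1=0 G1=0(const) G2=NOT G0=NOT 0=1 G3=(0+0>=2)=0 G4=1(const) -> 00101
Step 3: G0=G1&G4=0&1=0 G1=0(const) G2=NOT G0=NOT 0=1 G3=(1+0>=2)=0 G4=1(const) -> 00101
State from step 3 equals state from step 2 -> cycle length 1

Answer: 1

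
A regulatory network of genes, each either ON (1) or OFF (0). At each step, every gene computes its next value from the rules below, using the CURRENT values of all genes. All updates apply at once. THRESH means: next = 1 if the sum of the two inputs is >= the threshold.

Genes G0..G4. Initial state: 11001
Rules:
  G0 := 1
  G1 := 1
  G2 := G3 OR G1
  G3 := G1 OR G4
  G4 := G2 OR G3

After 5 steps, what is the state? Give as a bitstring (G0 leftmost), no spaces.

Step 1: G0=1(const) G1=1(const) G2=G3|G1=0|1=1 G3=G1|G4=1|1=1 G4=G2|G3=0|0=0 -> 11110
Step 2: G0=1(const) G1=1(const) G2=G3|G1=1|1=1 G3=G1|G4=1|0=1 G4=G2|G3=1|1=1 -> 11111
Step 3: G0=1(const) G1=1(const) G2=G3|G1=1|1=1 G3=G1|G4=1|1=1 G4=G2|G3=1|1=1 -> 11111
Step 4: G0=1(const) G1=1(const) G2=G3|G1=1|1=1 G3=G1|G4=1|1=1 G4=G2|G3=1|1=1 -> 11111
Step 5: G0=1(const) G1=1(const) G2=G3|G1=1|1=1 G3=G1|G4=1|1=1 G4=G2|G3=1|1=1 -> 11111

11111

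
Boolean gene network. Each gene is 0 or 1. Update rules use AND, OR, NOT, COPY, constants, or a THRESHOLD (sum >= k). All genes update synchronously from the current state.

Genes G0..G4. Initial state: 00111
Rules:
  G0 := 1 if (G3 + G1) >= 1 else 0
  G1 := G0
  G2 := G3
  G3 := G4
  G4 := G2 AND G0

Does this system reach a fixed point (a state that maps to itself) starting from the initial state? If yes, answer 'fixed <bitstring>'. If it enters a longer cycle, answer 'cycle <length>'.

Answer: cycle 3

Derivation:
Step 0: 00111
Step 1: G0=(1+0>=1)=1 G1=G0=0 G2=G3=1 G3=G4=1 G4=G2&G0=1&0=0 -> 10110
Step 2: G0=(1+0>=1)=1 G1=G0=1 G2=G3=1 G3=G4=0 G4=G2&G0=1&1=1 -> 11101
Step 3: G0=(0+1>=1)=1 G1=G0=1 G2=G3=0 G3=G4=1 G4=G2&G0=1&1=1 -> 11011
Step 4: G0=(1+1>=1)=1 G1=G0=1 G2=G3=1 G3=G4=1 G4=G2&G0=0&1=0 -> 11110
Step 5: G0=(1+1>=1)=1 G1=G0=1 G2=G3=1 G3=G4=0 G4=G2&G0=1&1=1 -> 11101
Cycle of length 3 starting at step 2 -> no fixed point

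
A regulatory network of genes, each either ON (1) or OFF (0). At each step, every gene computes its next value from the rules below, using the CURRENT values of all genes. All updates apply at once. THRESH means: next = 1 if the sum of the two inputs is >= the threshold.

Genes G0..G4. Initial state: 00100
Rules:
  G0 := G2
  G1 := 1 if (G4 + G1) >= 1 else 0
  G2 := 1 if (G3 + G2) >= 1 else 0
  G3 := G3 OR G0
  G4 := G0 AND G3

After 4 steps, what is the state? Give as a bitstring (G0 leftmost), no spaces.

Step 1: G0=G2=1 G1=(0+0>=1)=0 G2=(0+1>=1)=1 G3=G3|G0=0|0=0 G4=G0&G3=0&0=0 -> 10100
Step 2: G0=G2=1 G1=(0+0>=1)=0 G2=(0+1>=1)=1 G3=G3|G0=0|1=1 G4=G0&G3=1&0=0 -> 10110
Step 3: G0=G2=1 G1=(0+0>=1)=0 G2=(1+1>=1)=1 G3=G3|G0=1|1=1 G4=G0&G3=1&1=1 -> 10111
Step 4: G0=G2=1 G1=(1+0>=1)=1 G2=(1+1>=1)=1 G3=G3|G0=1|1=1 G4=G0&G3=1&1=1 -> 11111

11111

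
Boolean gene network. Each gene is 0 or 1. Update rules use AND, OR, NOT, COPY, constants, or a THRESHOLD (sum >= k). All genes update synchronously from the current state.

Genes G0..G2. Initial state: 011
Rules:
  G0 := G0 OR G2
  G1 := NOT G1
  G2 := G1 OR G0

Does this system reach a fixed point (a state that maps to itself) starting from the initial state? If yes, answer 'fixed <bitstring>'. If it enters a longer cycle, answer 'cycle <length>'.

Step 0: 011
Step 1: G0=G0|G2=0|1=1 G1=NOT G1=NOT 1=0 G2=G1|G0=1|0=1 -> 101
Step 2: G0=G0|G2=1|1=1 G1=NOT G1=NOT 0=1 G2=G1|G0=0|1=1 -> 111
Step 3: G0=G0|G2=1|1=1 G1=NOT G1=NOT 1=0 G2=G1|G0=1|1=1 -> 101
Cycle of length 2 starting at step 1 -> no fixed point

Answer: cycle 2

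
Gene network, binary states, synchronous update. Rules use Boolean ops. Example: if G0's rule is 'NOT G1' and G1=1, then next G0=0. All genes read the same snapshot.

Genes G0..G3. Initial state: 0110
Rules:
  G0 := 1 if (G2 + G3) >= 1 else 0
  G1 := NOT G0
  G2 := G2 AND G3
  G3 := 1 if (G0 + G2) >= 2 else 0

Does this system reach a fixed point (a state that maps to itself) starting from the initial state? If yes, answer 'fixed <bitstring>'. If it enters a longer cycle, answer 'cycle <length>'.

Answer: fixed 0100

Derivation:
Step 0: 0110
Step 1: G0=(1+0>=1)=1 G1=NOT G0=NOT 0=1 G2=G2&G3=1&0=0 G3=(0+1>=2)=0 -> 1100
Step 2: G0=(0+0>=1)=0 G1=NOT G0=NOT 1=0 G2=G2&G3=0&0=0 G3=(1+0>=2)=0 -> 0000
Step 3: G0=(0+0>=1)=0 G1=NOT G0=NOT 0=1 G2=G2&G3=0&0=0 G3=(0+0>=2)=0 -> 0100
Step 4: G0=(0+0>=1)=0 G1=NOT G0=NOT 0=1 G2=G2&G3=0&0=0 G3=(0+0>=2)=0 -> 0100
Fixed point reached at step 3: 0100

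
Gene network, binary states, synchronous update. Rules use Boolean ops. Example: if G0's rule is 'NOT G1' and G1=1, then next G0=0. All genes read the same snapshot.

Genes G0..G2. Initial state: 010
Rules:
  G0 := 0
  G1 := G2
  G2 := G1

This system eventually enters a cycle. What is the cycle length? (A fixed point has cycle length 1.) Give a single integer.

Step 0: 010
Step 1: G0=0(const) G1=G2=0 G2=G1=1 -> 001
Step 2: G0=0(const) G1=G2=1 G2=G1=0 -> 010
State from step 2 equals state from step 0 -> cycle length 2

Answer: 2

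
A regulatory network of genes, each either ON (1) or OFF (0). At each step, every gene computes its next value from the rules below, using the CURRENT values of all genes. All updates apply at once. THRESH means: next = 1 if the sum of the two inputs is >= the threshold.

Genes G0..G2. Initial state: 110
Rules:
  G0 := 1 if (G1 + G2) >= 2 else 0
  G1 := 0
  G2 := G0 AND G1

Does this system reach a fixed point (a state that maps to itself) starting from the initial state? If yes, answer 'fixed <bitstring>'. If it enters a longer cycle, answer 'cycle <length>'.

Answer: fixed 000

Derivation:
Step 0: 110
Step 1: G0=(1+0>=2)=0 G1=0(const) G2=G0&G1=1&1=1 -> 001
Step 2: G0=(0+1>=2)=0 G1=0(const) G2=G0&G1=0&0=0 -> 000
Step 3: G0=(0+0>=2)=0 G1=0(const) G2=G0&G1=0&0=0 -> 000
Fixed point reached at step 2: 000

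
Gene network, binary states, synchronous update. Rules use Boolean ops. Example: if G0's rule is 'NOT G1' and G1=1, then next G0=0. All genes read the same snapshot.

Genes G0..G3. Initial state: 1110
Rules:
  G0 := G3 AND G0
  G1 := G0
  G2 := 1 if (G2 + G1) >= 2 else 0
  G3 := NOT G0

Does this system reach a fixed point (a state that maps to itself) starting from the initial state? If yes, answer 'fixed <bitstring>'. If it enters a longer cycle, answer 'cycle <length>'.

Answer: fixed 0001

Derivation:
Step 0: 1110
Step 1: G0=G3&G0=0&1=0 G1=G0=1 G2=(1+1>=2)=1 G3=NOT G0=NOT 1=0 -> 0110
Step 2: G0=G3&G0=0&0=0 G1=G0=0 G2=(1+1>=2)=1 G3=NOT G0=NOT 0=1 -> 0011
Step 3: G0=G3&G0=1&0=0 G1=G0=0 G2=(1+0>=2)=0 G3=NOT G0=NOT 0=1 -> 0001
Step 4: G0=G3&G0=1&0=0 G1=G0=0 G2=(0+0>=2)=0 G3=NOT G0=NOT 0=1 -> 0001
Fixed point reached at step 3: 0001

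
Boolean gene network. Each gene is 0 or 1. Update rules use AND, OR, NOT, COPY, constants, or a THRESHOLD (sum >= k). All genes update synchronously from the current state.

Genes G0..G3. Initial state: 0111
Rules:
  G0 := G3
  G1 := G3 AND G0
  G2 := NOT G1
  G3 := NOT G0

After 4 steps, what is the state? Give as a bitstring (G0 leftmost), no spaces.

Step 1: G0=G3=1 G1=G3&G0=1&0=0 G2=NOT G1=NOT 1=0 G3=NOT G0=NOT 0=1 -> 1001
Step 2: G0=G3=1 G1=G3&G0=1&1=1 G2=NOT G1=NOT 0=1 G3=NOT G0=NOT 1=0 -> 1110
Step 3: G0=G3=0 G1=G3&G0=0&1=0 G2=NOT G1=NOT 1=0 G3=NOT G0=NOT 1=0 -> 0000
Step 4: G0=G3=0 G1=G3&G0=0&0=0 G2=NOT G1=NOT 0=1 G3=NOT G0=NOT 0=1 -> 0011

0011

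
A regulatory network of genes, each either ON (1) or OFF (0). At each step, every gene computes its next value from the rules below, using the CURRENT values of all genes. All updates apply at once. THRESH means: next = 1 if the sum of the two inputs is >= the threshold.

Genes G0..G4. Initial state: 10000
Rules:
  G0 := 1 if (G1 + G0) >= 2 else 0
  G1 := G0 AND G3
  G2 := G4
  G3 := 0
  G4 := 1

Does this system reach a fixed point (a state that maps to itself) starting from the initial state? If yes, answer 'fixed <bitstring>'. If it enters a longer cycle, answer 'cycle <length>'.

Step 0: 10000
Step 1: G0=(0+1>=2)=0 G1=G0&G3=1&0=0 G2=G4=0 G3=0(const) G4=1(const) -> 00001
Step 2: G0=(0+0>=2)=0 G1=G0&G3=0&0=0 G2=G4=1 G3=0(const) G4=1(const) -> 00101
Step 3: G0=(0+0>=2)=0 G1=G0&G3=0&0=0 G2=G4=1 G3=0(const) G4=1(const) -> 00101
Fixed point reached at step 2: 00101

Answer: fixed 00101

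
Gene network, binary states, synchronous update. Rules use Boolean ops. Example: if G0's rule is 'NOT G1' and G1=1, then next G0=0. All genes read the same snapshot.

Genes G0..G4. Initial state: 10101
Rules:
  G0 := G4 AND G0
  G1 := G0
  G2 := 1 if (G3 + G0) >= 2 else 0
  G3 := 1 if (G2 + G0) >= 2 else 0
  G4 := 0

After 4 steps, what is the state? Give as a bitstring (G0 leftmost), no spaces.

Step 1: G0=G4&G0=1&1=1 G1=G0=1 G2=(0+1>=2)=0 G3=(1+1>=2)=1 G4=0(const) -> 11010
Step 2: G0=G4&G0=0&1=0 G1=G0=1 G2=(1+1>=2)=1 G3=(0+1>=2)=0 G4=0(const) -> 01100
Step 3: G0=G4&G0=0&0=0 G1=G0=0 G2=(0+0>=2)=0 G3=(1+0>=2)=0 G4=0(const) -> 00000
Step 4: G0=G4&G0=0&0=0 G1=G0=0 G2=(0+0>=2)=0 G3=(0+0>=2)=0 G4=0(const) -> 00000

00000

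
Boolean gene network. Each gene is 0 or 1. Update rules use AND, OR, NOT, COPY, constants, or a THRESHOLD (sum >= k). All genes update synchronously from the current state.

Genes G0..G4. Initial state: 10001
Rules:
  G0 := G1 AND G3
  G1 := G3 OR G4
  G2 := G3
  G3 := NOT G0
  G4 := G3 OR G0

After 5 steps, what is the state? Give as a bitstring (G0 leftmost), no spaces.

Step 1: G0=G1&G3=0&0=0 G1=G3|G4=0|1=1 G2=G3=0 G3=NOT G0=NOT 1=0 G4=G3|G0=0|1=1 -> 01001
Step 2: G0=G1&G3=1&0=0 G1=G3|G4=0|1=1 G2=G3=0 G3=NOT G0=NOT 0=1 G4=G3|G0=0|0=0 -> 01010
Step 3: G0=G1&G3=1&1=1 G1=G3|G4=1|0=1 G2=G3=1 G3=NOT G0=NOT 0=1 G4=G3|G0=1|0=1 -> 11111
Step 4: G0=G1&G3=1&1=1 G1=G3|G4=1|1=1 G2=G3=1 G3=NOT G0=NOT 1=0 G4=G3|G0=1|1=1 -> 11101
Step 5: G0=G1&G3=1&0=0 G1=G3|G4=0|1=1 G2=G3=0 G3=NOT G0=NOT 1=0 G4=G3|G0=0|1=1 -> 01001

01001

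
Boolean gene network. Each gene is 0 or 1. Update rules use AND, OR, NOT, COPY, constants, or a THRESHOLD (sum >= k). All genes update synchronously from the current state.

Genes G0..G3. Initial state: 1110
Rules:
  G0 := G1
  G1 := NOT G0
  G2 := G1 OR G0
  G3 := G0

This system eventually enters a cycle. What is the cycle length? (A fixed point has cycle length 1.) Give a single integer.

Step 0: 1110
Step 1: G0=G1=1 G1=NOT G0=NOT 1=0 G2=G1|G0=1|1=1 G3=G0=1 -> 1011
Step 2: G0=G1=0 G1=NOT G0=NOT 1=0 G2=G1|G0=0|1=1 G3=G0=1 -> 0011
Step 3: G0=G1=0 G1=NOT G0=NOT 0=1 G2=G1|G0=0|0=0 G3=G0=0 -> 0100
Step 4: G0=G1=1 G1=NOT G0=NOT 0=1 G2=G1|G0=1|0=1 G3=G0=0 -> 1110
State from step 4 equals state from step 0 -> cycle length 4

Answer: 4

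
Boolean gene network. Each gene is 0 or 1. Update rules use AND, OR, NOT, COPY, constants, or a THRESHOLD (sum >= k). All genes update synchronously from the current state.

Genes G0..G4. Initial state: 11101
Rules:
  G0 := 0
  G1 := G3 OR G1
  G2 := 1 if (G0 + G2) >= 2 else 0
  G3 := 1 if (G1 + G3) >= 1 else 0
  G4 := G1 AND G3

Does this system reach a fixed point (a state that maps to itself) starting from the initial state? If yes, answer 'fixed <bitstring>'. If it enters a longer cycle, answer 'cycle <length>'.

Step 0: 11101
Step 1: G0=0(const) G1=G3|G1=0|1=1 G2=(1+1>=2)=1 G3=(1+0>=1)=1 G4=G1&G3=1&0=0 -> 01110
Step 2: G0=0(const) G1=G3|G1=1|1=1 G2=(0+1>=2)=0 G3=(1+1>=1)=1 G4=G1&G3=1&1=1 -> 01011
Step 3: G0=0(const) G1=G3|G1=1|1=1 G2=(0+0>=2)=0 G3=(1+1>=1)=1 G4=G1&G3=1&1=1 -> 01011
Fixed point reached at step 2: 01011

Answer: fixed 01011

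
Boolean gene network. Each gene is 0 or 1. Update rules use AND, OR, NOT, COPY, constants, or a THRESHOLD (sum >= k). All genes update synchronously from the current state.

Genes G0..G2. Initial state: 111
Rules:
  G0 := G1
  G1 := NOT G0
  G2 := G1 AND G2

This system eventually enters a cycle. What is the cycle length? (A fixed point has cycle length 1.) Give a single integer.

Step 0: 111
Step 1: G0=G1=1 G1=NOT G0=NOT 1=0 G2=G1&G2=1&1=1 -> 101
Step 2: G0=G1=0 G1=NOT G0=NOT 1=0 G2=G1&G2=0&1=0 -> 000
Step 3: G0=G1=0 G1=NOT G0=NOT 0=1 G2=G1&G2=0&0=0 -> 010
Step 4: G0=G1=1 G1=NOT G0=NOT 0=1 G2=G1&G2=1&0=0 -> 110
Step 5: G0=G1=1 G1=NOT G0=NOT 1=0 G2=G1&G2=1&0=0 -> 100
Step 6: G0=G1=0 G1=NOT G0=NOT 1=0 G2=G1&G2=0&0=0 -> 000
State from step 6 equals state from step 2 -> cycle length 4

Answer: 4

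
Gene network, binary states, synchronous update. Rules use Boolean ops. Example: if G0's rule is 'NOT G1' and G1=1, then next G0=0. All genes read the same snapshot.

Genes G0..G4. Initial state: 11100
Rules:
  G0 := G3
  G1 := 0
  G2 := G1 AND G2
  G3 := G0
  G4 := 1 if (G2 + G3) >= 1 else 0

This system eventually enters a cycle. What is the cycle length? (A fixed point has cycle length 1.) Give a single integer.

Answer: 2

Derivation:
Step 0: 11100
Step 1: G0=G3=0 G1=0(const) G2=G1&G2=1&1=1 G3=G0=1 G4=(1+0>=1)=1 -> 00111
Step 2: G0=G3=1 G1=0(const) G2=G1&G2=0&1=0 G3=G0=0 G4=(1+1>=1)=1 -> 10001
Step 3: G0=G3=0 G1=0(const) G2=G1&G2=0&0=0 G3=G0=1 G4=(0+0>=1)=0 -> 00010
Step 4: G0=G3=1 G1=0(const) G2=G1&G2=0&0=0 G3=G0=0 G4=(0+1>=1)=1 -> 10001
State from step 4 equals state from step 2 -> cycle length 2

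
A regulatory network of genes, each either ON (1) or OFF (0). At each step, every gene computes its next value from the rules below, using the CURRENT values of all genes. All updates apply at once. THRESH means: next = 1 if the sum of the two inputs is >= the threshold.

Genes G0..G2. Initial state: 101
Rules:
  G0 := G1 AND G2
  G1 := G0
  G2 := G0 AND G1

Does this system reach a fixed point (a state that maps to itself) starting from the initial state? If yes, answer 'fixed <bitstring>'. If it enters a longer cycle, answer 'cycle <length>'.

Step 0: 101
Step 1: G0=G1&G2=0&1=0 G1=G0=1 G2=G0&G1=1&0=0 -> 010
Step 2: G0=G1&G2=1&0=0 G1=G0=0 G2=G0&G1=0&1=0 -> 000
Step 3: G0=G1&G2=0&0=0 G1=G0=0 G2=G0&G1=0&0=0 -> 000
Fixed point reached at step 2: 000

Answer: fixed 000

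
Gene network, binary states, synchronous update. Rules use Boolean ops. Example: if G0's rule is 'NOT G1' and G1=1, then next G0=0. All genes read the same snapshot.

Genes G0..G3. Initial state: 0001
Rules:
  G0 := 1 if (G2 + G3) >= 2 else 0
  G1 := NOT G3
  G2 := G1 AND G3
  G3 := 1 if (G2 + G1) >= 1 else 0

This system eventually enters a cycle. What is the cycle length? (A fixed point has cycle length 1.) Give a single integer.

Answer: 5

Derivation:
Step 0: 0001
Step 1: G0=(0+1>=2)=0 G1=NOT G3=NOT 1=0 G2=G1&G3=0&1=0 G3=(0+0>=1)=0 -> 0000
Step 2: G0=(0+0>=2)=0 G1=NOT G3=NOT 0=1 G2=G1&G3=0&0=0 G3=(0+0>=1)=0 -> 0100
Step 3: G0=(0+0>=2)=0 G1=NOT G3=NOT 0=1 G2=G1&G3=1&0=0 G3=(0+1>=1)=1 -> 0101
Step 4: G0=(0+1>=2)=0 G1=NOT G3=NOT 1=0 G2=G1&G3=1&1=1 G3=(0+1>=1)=1 -> 0011
Step 5: G0=(1+1>=2)=1 G1=NOT G3=NOT 1=0 G2=G1&G3=0&1=0 G3=(1+0>=1)=1 -> 1001
Step 6: G0=(0+1>=2)=0 G1=NOT G3=NOT 1=0 G2=G1&G3=0&1=0 G3=(0+0>=1)=0 -> 0000
State from step 6 equals state from step 1 -> cycle length 5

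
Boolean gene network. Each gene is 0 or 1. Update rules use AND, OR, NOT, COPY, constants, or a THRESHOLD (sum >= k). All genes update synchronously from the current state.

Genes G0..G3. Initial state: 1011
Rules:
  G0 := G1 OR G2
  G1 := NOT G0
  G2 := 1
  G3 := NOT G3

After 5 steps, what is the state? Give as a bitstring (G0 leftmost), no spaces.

Step 1: G0=G1|G2=0|1=1 G1=NOT G0=NOT 1=0 G2=1(const) G3=NOT G3=NOT 1=0 -> 1010
Step 2: G0=G1|G2=0|1=1 G1=NOT G0=NOT 1=0 G2=1(const) G3=NOT G3=NOT 0=1 -> 1011
Step 3: G0=G1|G2=0|1=1 G1=NOT G0=NOT 1=0 G2=1(const) G3=NOT G3=NOT 1=0 -> 1010
Step 4: G0=G1|G2=0|1=1 G1=NOT G0=NOT 1=0 G2=1(const) G3=NOT G3=NOT 0=1 -> 1011
Step 5: G0=G1|G2=0|1=1 G1=NOT G0=NOT 1=0 G2=1(const) G3=NOT G3=NOT 1=0 -> 1010

1010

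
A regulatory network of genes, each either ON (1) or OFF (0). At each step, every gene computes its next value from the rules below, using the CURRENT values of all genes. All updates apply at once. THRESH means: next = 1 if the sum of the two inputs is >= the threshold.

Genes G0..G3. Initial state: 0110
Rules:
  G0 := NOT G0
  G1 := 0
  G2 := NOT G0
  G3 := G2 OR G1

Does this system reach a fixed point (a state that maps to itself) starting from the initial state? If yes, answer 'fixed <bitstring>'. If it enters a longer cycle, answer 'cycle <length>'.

Step 0: 0110
Step 1: G0=NOT G0=NOT 0=1 G1=0(const) G2=NOT G0=NOT 0=1 G3=G2|G1=1|1=1 -> 1011
Step 2: G0=NOT G0=NOT 1=0 G1=0(const) G2=NOT G0=NOT 1=0 G3=G2|G1=1|0=1 -> 0001
Step 3: G0=NOT G0=NOT 0=1 G1=0(const) G2=NOT G0=NOT 0=1 G3=G2|G1=0|0=0 -> 1010
Step 4: G0=NOT G0=NOT 1=0 G1=0(const) G2=NOT G0=NOT 1=0 G3=G2|G1=1|0=1 -> 0001
Cycle of length 2 starting at step 2 -> no fixed point

Answer: cycle 2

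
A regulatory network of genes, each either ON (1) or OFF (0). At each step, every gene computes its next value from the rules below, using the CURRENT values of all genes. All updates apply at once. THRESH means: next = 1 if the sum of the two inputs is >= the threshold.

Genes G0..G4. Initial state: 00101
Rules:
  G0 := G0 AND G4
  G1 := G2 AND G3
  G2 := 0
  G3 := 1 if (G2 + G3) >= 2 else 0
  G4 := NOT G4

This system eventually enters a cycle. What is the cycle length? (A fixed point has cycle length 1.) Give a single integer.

Step 0: 00101
Step 1: G0=G0&G4=0&1=0 G1=G2&G3=1&0=0 G2=0(const) G3=(1+0>=2)=0 G4=NOT G4=NOT 1=0 -> 00000
Step 2: G0=G0&G4=0&0=0 G1=G2&G3=0&0=0 G2=0(const) G3=(0+0>=2)=0 G4=NOT G4=NOT 0=1 -> 00001
Step 3: G0=G0&G4=0&1=0 G1=G2&G3=0&0=0 G2=0(const) G3=(0+0>=2)=0 G4=NOT G4=NOT 1=0 -> 00000
State from step 3 equals state from step 1 -> cycle length 2

Answer: 2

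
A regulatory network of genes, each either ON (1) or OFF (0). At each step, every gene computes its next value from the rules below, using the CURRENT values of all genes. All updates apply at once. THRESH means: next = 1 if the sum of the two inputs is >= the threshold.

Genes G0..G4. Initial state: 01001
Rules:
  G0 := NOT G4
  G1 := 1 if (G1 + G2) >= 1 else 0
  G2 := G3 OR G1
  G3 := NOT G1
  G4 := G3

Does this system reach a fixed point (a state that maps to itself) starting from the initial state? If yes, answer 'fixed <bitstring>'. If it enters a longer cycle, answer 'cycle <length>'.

Answer: fixed 11100

Derivation:
Step 0: 01001
Step 1: G0=NOT G4=NOT 1=0 G1=(1+0>=1)=1 G2=G3|G1=0|1=1 G3=NOT G1=NOT 1=0 G4=G3=0 -> 01100
Step 2: G0=NOT G4=NOT 0=1 G1=(1+1>=1)=1 G2=G3|G1=0|1=1 G3=NOT G1=NOT 1=0 G4=G3=0 -> 11100
Step 3: G0=NOT G4=NOT 0=1 G1=(1+1>=1)=1 G2=G3|G1=0|1=1 G3=NOT G1=NOT 1=0 G4=G3=0 -> 11100
Fixed point reached at step 2: 11100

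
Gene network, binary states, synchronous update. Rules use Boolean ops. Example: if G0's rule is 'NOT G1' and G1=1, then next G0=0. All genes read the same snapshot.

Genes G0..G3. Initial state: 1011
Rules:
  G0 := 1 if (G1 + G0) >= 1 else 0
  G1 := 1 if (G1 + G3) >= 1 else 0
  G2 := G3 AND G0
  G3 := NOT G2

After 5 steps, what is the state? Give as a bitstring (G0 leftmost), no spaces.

Step 1: G0=(0+1>=1)=1 G1=(0+1>=1)=1 G2=G3&G0=1&1=1 G3=NOT G2=NOT 1=0 -> 1110
Step 2: G0=(1+1>=1)=1 G1=(1+0>=1)=1 G2=G3&G0=0&1=0 G3=NOT G2=NOT 1=0 -> 1100
Step 3: G0=(1+1>=1)=1 G1=(1+0>=1)=1 G2=G3&G0=0&1=0 G3=NOT G2=NOT 0=1 -> 1101
Step 4: G0=(1+1>=1)=1 G1=(1+1>=1)=1 G2=G3&G0=1&1=1 G3=NOT G2=NOT 0=1 -> 1111
Step 5: G0=(1+1>=1)=1 G1=(1+1>=1)=1 G2=G3&G0=1&1=1 G3=NOT G2=NOT 1=0 -> 1110

1110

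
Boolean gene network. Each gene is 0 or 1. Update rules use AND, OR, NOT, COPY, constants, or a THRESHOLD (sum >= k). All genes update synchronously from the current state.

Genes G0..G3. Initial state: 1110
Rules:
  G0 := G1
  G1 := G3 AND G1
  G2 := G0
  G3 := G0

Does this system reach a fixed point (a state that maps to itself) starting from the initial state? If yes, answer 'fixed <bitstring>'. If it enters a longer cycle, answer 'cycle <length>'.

Step 0: 1110
Step 1: G0=G1=1 G1=G3&G1=0&1=0 G2=G0=1 G3=G0=1 -> 1011
Step 2: G0=G1=0 G1=G3&G1=1&0=0 G2=G0=1 G3=G0=1 -> 0011
Step 3: G0=G1=0 G1=G3&G1=1&0=0 G2=G0=0 G3=G0=0 -> 0000
Step 4: G0=G1=0 G1=G3&G1=0&0=0 G2=G0=0 G3=G0=0 -> 0000
Fixed point reached at step 3: 0000

Answer: fixed 0000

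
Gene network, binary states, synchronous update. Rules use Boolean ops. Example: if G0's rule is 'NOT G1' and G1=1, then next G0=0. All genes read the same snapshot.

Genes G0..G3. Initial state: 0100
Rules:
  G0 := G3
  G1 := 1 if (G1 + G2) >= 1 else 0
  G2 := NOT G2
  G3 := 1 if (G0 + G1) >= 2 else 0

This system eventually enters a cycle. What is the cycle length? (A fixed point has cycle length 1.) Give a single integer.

Step 0: 0100
Step 1: G0=G3=0 G1=(1+0>=1)=1 G2=NOT G2=NOT 0=1 G3=(0+1>=2)=0 -> 0110
Step 2: G0=G3=0 G1=(1+1>=1)=1 G2=NOT G2=NOT 1=0 G3=(0+1>=2)=0 -> 0100
State from step 2 equals state from step 0 -> cycle length 2

Answer: 2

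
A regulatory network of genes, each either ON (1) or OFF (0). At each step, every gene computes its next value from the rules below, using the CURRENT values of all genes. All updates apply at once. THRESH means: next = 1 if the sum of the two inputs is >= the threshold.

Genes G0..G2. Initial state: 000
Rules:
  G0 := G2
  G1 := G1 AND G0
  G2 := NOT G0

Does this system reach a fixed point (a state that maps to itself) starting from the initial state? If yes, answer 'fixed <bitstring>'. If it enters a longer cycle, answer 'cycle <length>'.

Answer: cycle 4

Derivation:
Step 0: 000
Step 1: G0=G2=0 G1=G1&G0=0&0=0 G2=NOT G0=NOT 0=1 -> 001
Step 2: G0=G2=1 G1=G1&G0=0&0=0 G2=NOT G0=NOT 0=1 -> 101
Step 3: G0=G2=1 G1=G1&G0=0&1=0 G2=NOT G0=NOT 1=0 -> 100
Step 4: G0=G2=0 G1=G1&G0=0&1=0 G2=NOT G0=NOT 1=0 -> 000
Cycle of length 4 starting at step 0 -> no fixed point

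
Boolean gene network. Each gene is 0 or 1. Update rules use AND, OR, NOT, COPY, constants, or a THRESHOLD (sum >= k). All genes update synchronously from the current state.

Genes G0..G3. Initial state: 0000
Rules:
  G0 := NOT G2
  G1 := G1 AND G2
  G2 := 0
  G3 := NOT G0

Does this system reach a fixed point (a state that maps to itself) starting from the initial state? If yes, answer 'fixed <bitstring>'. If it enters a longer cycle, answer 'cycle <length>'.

Answer: fixed 1000

Derivation:
Step 0: 0000
Step 1: G0=NOT G2=NOT 0=1 G1=G1&G2=0&0=0 G2=0(const) G3=NOT G0=NOT 0=1 -> 1001
Step 2: G0=NOT G2=NOT 0=1 G1=G1&G2=0&0=0 G2=0(const) G3=NOT G0=NOT 1=0 -> 1000
Step 3: G0=NOT G2=NOT 0=1 G1=G1&G2=0&0=0 G2=0(const) G3=NOT G0=NOT 1=0 -> 1000
Fixed point reached at step 2: 1000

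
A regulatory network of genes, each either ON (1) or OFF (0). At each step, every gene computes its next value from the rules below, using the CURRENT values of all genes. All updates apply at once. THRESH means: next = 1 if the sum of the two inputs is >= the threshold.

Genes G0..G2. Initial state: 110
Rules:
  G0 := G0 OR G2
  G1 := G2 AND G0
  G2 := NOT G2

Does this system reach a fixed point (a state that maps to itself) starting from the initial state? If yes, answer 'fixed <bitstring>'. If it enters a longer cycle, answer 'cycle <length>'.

Answer: cycle 2

Derivation:
Step 0: 110
Step 1: G0=G0|G2=1|0=1 G1=G2&G0=0&1=0 G2=NOT G2=NOT 0=1 -> 101
Step 2: G0=G0|G2=1|1=1 G1=G2&G0=1&1=1 G2=NOT G2=NOT 1=0 -> 110
Cycle of length 2 starting at step 0 -> no fixed point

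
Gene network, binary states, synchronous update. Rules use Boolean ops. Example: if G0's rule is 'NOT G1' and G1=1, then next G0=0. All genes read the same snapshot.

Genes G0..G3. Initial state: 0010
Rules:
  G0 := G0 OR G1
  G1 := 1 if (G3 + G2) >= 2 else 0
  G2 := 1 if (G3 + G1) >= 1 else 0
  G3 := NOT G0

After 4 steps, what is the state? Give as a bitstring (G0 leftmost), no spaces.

Step 1: G0=G0|G1=0|0=0 G1=(0+1>=2)=0 G2=(0+0>=1)=0 G3=NOT G0=NOT 0=1 -> 0001
Step 2: G0=G0|G1=0|0=0 G1=(1+0>=2)=0 G2=(1+0>=1)=1 G3=NOT G0=NOT 0=1 -> 0011
Step 3: G0=G0|G1=0|0=0 G1=(1+1>=2)=1 G2=(1+0>=1)=1 G3=NOT G0=NOT 0=1 -> 0111
Step 4: G0=G0|G1=0|1=1 G1=(1+1>=2)=1 G2=(1+1>=1)=1 G3=NOT G0=NOT 0=1 -> 1111

1111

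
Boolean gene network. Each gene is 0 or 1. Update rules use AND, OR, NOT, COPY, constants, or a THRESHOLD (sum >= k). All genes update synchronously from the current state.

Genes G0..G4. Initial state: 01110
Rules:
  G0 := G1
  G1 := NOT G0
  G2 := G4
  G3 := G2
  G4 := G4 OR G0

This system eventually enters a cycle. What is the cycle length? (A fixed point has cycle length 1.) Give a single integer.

Answer: 4

Derivation:
Step 0: 01110
Step 1: G0=G1=1 G1=NOT G0=NOT 0=1 G2=G4=0 G3=G2=1 G4=G4|G0=0|0=0 -> 11010
Step 2: G0=G1=1 G1=NOT G0=NOT 1=0 G2=G4=0 G3=G2=0 G4=G4|G0=0|1=1 -> 10001
Step 3: G0=G1=0 G1=NOT G0=NOT 1=0 G2=G4=1 G3=G2=0 G4=G4|G0=1|1=1 -> 00101
Step 4: G0=G1=0 G1=NOT G0=NOT 0=1 G2=G4=1 G3=G2=1 G4=G4|G0=1|0=1 -> 01111
Step 5: G0=G1=1 G1=NOT G0=NOT 0=1 G2=G4=1 G3=G2=1 G4=G4|G0=1|0=1 -> 11111
Step 6: G0=G1=1 G1=NOT G0=NOT 1=0 G2=G4=1 G3=G2=1 G4=G4|G0=1|1=1 -> 10111
Step 7: G0=G1=0 G1=NOT G0=NOT 1=0 G2=G4=1 G3=G2=1 G4=G4|G0=1|1=1 -> 00111
Step 8: G0=G1=0 G1=NOT G0=NOT 0=1 G2=G4=1 G3=G2=1 G4=G4|G0=1|0=1 -> 01111
State from step 8 equals state from step 4 -> cycle length 4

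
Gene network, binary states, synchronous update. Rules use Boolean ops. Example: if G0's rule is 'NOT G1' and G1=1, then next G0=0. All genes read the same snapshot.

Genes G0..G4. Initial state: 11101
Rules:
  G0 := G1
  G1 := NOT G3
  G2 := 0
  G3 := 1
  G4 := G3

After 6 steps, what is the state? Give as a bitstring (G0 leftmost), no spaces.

Step 1: G0=G1=1 G1=NOT G3=NOT 0=1 G2=0(const) G3=1(const) G4=G3=0 -> 11010
Step 2: G0=G1=1 G1=NOT G3=NOT 1=0 G2=0(const) G3=1(const) G4=G3=1 -> 10011
Step 3: G0=G1=0 G1=NOT G3=NOT 1=0 G2=0(const) G3=1(const) G4=G3=1 -> 00011
Step 4: G0=G1=0 G1=NOT G3=NOT 1=0 G2=0(const) G3=1(const) G4=G3=1 -> 00011
Step 5: G0=G1=0 G1=NOT G3=NOT 1=0 G2=0(const) G3=1(const) G4=G3=1 -> 00011
Step 6: G0=G1=0 G1=NOT G3=NOT 1=0 G2=0(const) G3=1(const) G4=G3=1 -> 00011

00011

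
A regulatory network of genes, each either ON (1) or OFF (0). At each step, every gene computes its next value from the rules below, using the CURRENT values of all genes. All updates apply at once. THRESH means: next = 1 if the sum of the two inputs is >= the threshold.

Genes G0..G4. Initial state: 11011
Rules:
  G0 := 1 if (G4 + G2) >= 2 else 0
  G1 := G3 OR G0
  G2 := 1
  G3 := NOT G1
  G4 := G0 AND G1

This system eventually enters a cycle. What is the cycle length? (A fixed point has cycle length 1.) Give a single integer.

Step 0: 11011
Step 1: G0=(1+0>=2)=0 G1=G3|G0=1|1=1 G2=1(const) G3=NOT G1=NOT 1=0 G4=G0&G1=1&1=1 -> 01101
Step 2: G0=(1+1>=2)=1 G1=G3|G0=0|0=0 G2=1(const) G3=NOT G1=NOT 1=0 G4=G0&G1=0&1=0 -> 10100
Step 3: G0=(0+1>=2)=0 G1=G3|G0=0|1=1 G2=1(const) G3=NOT G1=NOT 0=1 G4=G0&G1=1&0=0 -> 01110
Step 4: G0=(0+1>=2)=0 G1=G3|G0=1|0=1 G2=1(const) G3=NOT G1=NOT 1=0 G4=G0&G1=0&1=0 -> 01100
Step 5: G0=(0+1>=2)=0 G1=G3|G0=0|0=0 G2=1(const) G3=NOT G1=NOT 1=0 G4=G0&G1=0&1=0 -> 00100
Step 6: G0=(0+1>=2)=0 G1=G3|G0=0|0=0 G2=1(const) G3=NOT G1=NOT 0=1 G4=G0&G1=0&0=0 -> 00110
Step 7: G0=(0+1>=2)=0 G1=G3|G0=1|0=1 G2=1(const) G3=NOT G1=NOT 0=1 G4=G0&G1=0&0=0 -> 01110
State from step 7 equals state from step 3 -> cycle length 4

Answer: 4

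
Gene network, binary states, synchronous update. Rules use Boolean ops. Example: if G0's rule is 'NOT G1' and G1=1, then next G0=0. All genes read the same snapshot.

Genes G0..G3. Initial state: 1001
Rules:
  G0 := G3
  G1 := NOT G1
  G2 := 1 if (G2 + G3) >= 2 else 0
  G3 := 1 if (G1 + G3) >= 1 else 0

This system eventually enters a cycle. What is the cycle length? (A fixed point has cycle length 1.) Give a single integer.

Step 0: 1001
Step 1: G0=G3=1 G1=NOT G1=NOT 0=1 G2=(0+1>=2)=0 G3=(0+1>=1)=1 -> 1101
Step 2: G0=G3=1 G1=NOT G1=NOT 1=0 G2=(0+1>=2)=0 G3=(1+1>=1)=1 -> 1001
State from step 2 equals state from step 0 -> cycle length 2

Answer: 2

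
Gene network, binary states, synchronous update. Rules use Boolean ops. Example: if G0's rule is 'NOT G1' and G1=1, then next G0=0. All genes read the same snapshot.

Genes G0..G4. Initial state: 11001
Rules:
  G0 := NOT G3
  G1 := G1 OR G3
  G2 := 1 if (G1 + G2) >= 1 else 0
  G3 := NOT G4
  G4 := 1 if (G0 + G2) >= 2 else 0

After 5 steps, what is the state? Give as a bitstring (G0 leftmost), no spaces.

Step 1: G0=NOT G3=NOT 0=1 G1=G1|G3=1|0=1 G2=(1+0>=1)=1 G3=NOT G4=NOT 1=0 G4=(1+0>=2)=0 -> 11100
Step 2: G0=NOT G3=NOT 0=1 G1=G1|G3=1|0=1 G2=(1+1>=1)=1 G3=NOT G4=NOT 0=1 G4=(1+1>=2)=1 -> 11111
Step 3: G0=NOT G3=NOT 1=0 G1=G1|G3=1|1=1 G2=(1+1>=1)=1 G3=NOT G4=NOT 1=0 G4=(1+1>=2)=1 -> 01101
Step 4: G0=NOT G3=NOT 0=1 G1=G1|G3=1|0=1 G2=(1+1>=1)=1 G3=NOT G4=NOT 1=0 G4=(0+1>=2)=0 -> 11100
Step 5: G0=NOT G3=NOT 0=1 G1=G1|G3=1|0=1 G2=(1+1>=1)=1 G3=NOT G4=NOT 0=1 G4=(1+1>=2)=1 -> 11111

11111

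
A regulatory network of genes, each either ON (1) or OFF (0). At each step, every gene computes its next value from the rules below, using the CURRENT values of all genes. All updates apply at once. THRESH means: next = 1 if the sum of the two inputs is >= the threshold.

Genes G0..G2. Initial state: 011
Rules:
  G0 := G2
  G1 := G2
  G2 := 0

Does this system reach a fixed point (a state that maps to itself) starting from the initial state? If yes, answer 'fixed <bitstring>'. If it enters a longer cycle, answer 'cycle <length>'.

Answer: fixed 000

Derivation:
Step 0: 011
Step 1: G0=G2=1 G1=G2=1 G2=0(const) -> 110
Step 2: G0=G2=0 G1=G2=0 G2=0(const) -> 000
Step 3: G0=G2=0 G1=G2=0 G2=0(const) -> 000
Fixed point reached at step 2: 000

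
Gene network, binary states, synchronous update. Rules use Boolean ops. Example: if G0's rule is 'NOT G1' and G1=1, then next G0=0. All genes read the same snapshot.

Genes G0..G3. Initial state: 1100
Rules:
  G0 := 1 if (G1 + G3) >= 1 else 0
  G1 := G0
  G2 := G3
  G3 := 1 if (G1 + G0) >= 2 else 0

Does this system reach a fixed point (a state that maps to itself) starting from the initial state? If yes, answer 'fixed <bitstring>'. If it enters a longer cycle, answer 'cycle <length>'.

Step 0: 1100
Step 1: G0=(1+0>=1)=1 G1=G0=1 G2=G3=0 G3=(1+1>=2)=1 -> 1101
Step 2: G0=(1+1>=1)=1 G1=G0=1 G2=G3=1 G3=(1+1>=2)=1 -> 1111
Step 3: G0=(1+1>=1)=1 G1=G0=1 G2=G3=1 G3=(1+1>=2)=1 -> 1111
Fixed point reached at step 2: 1111

Answer: fixed 1111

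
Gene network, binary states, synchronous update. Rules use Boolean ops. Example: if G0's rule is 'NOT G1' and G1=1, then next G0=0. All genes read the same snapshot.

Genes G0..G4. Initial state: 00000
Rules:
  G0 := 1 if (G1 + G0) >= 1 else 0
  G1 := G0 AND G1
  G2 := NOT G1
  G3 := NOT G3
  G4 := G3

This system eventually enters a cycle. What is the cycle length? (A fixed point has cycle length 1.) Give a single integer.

Step 0: 00000
Step 1: G0=(0+0>=1)=0 G1=G0&G1=0&0=0 G2=NOT G1=NOT 0=1 G3=NOT G3=NOT 0=1 G4=G3=0 -> 00110
Step 2: G0=(0+0>=1)=0 G1=G0&G1=0&0=0 G2=NOT G1=NOT 0=1 G3=NOT G3=NOT 1=0 G4=G3=1 -> 00101
Step 3: G0=(0+0>=1)=0 G1=G0&G1=0&0=0 G2=NOT G1=NOT 0=1 G3=NOT G3=NOT 0=1 G4=G3=0 -> 00110
State from step 3 equals state from step 1 -> cycle length 2

Answer: 2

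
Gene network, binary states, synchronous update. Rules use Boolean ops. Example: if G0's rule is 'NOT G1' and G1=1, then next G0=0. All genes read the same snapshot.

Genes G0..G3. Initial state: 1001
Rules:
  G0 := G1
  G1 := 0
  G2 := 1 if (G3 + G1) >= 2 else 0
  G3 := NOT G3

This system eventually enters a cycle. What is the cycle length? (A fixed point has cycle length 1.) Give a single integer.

Answer: 2

Derivation:
Step 0: 1001
Step 1: G0=G1=0 G1=0(const) G2=(1+0>=2)=0 G3=NOT G3=NOT 1=0 -> 0000
Step 2: G0=G1=0 G1=0(const) G2=(0+0>=2)=0 G3=NOT G3=NOT 0=1 -> 0001
Step 3: G0=G1=0 G1=0(const) G2=(1+0>=2)=0 G3=NOT G3=NOT 1=0 -> 0000
State from step 3 equals state from step 1 -> cycle length 2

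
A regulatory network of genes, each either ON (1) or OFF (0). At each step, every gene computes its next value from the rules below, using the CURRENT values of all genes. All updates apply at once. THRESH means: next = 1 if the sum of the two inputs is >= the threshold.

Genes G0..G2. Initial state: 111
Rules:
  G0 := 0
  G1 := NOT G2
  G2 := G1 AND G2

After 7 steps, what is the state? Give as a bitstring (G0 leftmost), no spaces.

Step 1: G0=0(const) G1=NOT G2=NOT 1=0 G2=G1&G2=1&1=1 -> 001
Step 2: G0=0(const) G1=NOT G2=NOT 1=0 G2=G1&G2=0&1=0 -> 000
Step 3: G0=0(const) G1=NOT G2=NOT 0=1 G2=G1&G2=0&0=0 -> 010
Step 4: G0=0(const) G1=NOT G2=NOT 0=1 G2=G1&G2=1&0=0 -> 010
Step 5: G0=0(const) G1=NOT G2=NOT 0=1 G2=G1&G2=1&0=0 -> 010
Step 6: G0=0(const) G1=NOT G2=NOT 0=1 G2=G1&G2=1&0=0 -> 010
Step 7: G0=0(const) G1=NOT G2=NOT 0=1 G2=G1&G2=1&0=0 -> 010

010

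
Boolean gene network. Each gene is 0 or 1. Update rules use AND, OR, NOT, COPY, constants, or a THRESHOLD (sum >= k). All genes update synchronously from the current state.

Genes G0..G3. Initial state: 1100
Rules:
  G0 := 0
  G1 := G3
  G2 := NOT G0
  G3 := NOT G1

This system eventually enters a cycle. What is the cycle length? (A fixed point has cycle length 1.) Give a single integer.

Answer: 4

Derivation:
Step 0: 1100
Step 1: G0=0(const) G1=G3=0 G2=NOT G0=NOT 1=0 G3=NOT G1=NOT 1=0 -> 0000
Step 2: G0=0(const) G1=G3=0 G2=NOT G0=NOT 0=1 G3=NOT G1=NOT 0=1 -> 0011
Step 3: G0=0(const) G1=G3=1 G2=NOT G0=NOT 0=1 G3=NOT G1=NOT 0=1 -> 0111
Step 4: G0=0(const) G1=G3=1 G2=NOT G0=NOT 0=1 G3=NOT G1=NOT 1=0 -> 0110
Step 5: G0=0(const) G1=G3=0 G2=NOT G0=NOT 0=1 G3=NOT G1=NOT 1=0 -> 0010
Step 6: G0=0(const) G1=G3=0 G2=NOT G0=NOT 0=1 G3=NOT G1=NOT 0=1 -> 0011
State from step 6 equals state from step 2 -> cycle length 4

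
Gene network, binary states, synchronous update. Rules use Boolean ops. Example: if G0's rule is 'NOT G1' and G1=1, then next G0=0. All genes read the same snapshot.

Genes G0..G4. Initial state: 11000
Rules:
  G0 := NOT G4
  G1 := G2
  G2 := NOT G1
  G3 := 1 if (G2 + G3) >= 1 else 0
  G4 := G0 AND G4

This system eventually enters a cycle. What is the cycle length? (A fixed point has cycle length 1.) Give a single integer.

Answer: 4

Derivation:
Step 0: 11000
Step 1: G0=NOT G4=NOT 0=1 G1=G2=0 G2=NOT G1=NOT 1=0 G3=(0+0>=1)=0 G4=G0&G4=1&0=0 -> 10000
Step 2: G0=NOT G4=NOT 0=1 G1=G2=0 G2=NOT G1=NOT 0=1 G3=(0+0>=1)=0 G4=G0&G4=1&0=0 -> 10100
Step 3: G0=NOT G4=NOT 0=1 G1=G2=1 G2=NOT G1=NOT 0=1 G3=(1+0>=1)=1 G4=G0&G4=1&0=0 -> 11110
Step 4: G0=NOT G4=NOT 0=1 G1=G2=1 G2=NOT G1=NOT 1=0 G3=(1+1>=1)=1 G4=G0&G4=1&0=0 -> 11010
Step 5: G0=NOT G4=NOT 0=1 G1=G2=0 G2=NOT G1=NOT 1=0 G3=(0+1>=1)=1 G4=G0&G4=1&0=0 -> 10010
Step 6: G0=NOT G4=NOT 0=1 G1=G2=0 G2=NOT G1=NOT 0=1 G3=(0+1>=1)=1 G4=G0&G4=1&0=0 -> 10110
Step 7: G0=NOT G4=NOT 0=1 G1=G2=1 G2=NOT G1=NOT 0=1 G3=(1+1>=1)=1 G4=G0&G4=1&0=0 -> 11110
State from step 7 equals state from step 3 -> cycle length 4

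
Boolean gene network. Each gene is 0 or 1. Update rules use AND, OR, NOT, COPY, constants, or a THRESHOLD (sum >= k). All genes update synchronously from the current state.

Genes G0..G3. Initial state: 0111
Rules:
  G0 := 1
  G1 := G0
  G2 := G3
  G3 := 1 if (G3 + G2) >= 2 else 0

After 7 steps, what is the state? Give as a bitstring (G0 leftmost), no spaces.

Step 1: G0=1(const) G1=G0=0 G2=G3=1 G3=(1+1>=2)=1 -> 1011
Step 2: G0=1(const) G1=G0=1 G2=G3=1 G3=(1+1>=2)=1 -> 1111
Step 3: G0=1(const) G1=G0=1 G2=G3=1 G3=(1+1>=2)=1 -> 1111
Step 4: G0=1(const) G1=G0=1 G2=G3=1 G3=(1+1>=2)=1 -> 1111
Step 5: G0=1(const) G1=G0=1 G2=G3=1 G3=(1+1>=2)=1 -> 1111
Step 6: G0=1(const) G1=G0=1 G2=G3=1 G3=(1+1>=2)=1 -> 1111
Step 7: G0=1(const) G1=G0=1 G2=G3=1 G3=(1+1>=2)=1 -> 1111

1111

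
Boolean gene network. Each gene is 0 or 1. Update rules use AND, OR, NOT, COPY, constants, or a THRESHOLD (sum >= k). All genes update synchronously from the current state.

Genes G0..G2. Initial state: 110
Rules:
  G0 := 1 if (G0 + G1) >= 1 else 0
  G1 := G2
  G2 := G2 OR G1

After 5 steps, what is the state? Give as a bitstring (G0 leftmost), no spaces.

Step 1: G0=(1+1>=1)=1 G1=G2=0 G2=G2|G1=0|1=1 -> 101
Step 2: G0=(1+0>=1)=1 G1=G2=1 G2=G2|G1=1|0=1 -> 111
Step 3: G0=(1+1>=1)=1 G1=G2=1 G2=G2|G1=1|1=1 -> 111
Step 4: G0=(1+1>=1)=1 G1=G2=1 G2=G2|G1=1|1=1 -> 111
Step 5: G0=(1+1>=1)=1 G1=G2=1 G2=G2|G1=1|1=1 -> 111

111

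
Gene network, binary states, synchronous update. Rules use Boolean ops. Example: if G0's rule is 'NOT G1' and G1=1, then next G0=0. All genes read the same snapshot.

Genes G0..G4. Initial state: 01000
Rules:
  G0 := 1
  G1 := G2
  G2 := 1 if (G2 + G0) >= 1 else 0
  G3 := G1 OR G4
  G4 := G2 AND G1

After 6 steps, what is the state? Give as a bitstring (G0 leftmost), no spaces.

Step 1: G0=1(const) G1=G2=0 G2=(0+0>=1)=0 G3=G1|G4=1|0=1 G4=G2&G1=0&1=0 -> 10010
Step 2: G0=1(const) G1=G2=0 G2=(0+1>=1)=1 G3=G1|G4=0|0=0 G4=G2&G1=0&0=0 -> 10100
Step 3: G0=1(const) G1=G2=1 G2=(1+1>=1)=1 G3=G1|G4=0|0=0 G4=G2&G1=1&0=0 -> 11100
Step 4: G0=1(const) G1=G2=1 G2=(1+1>=1)=1 G3=G1|G4=1|0=1 G4=G2&G1=1&1=1 -> 11111
Step 5: G0=1(const) G1=G2=1 G2=(1+1>=1)=1 G3=G1|G4=1|1=1 G4=G2&G1=1&1=1 -> 11111
Step 6: G0=1(const) G1=G2=1 G2=(1+1>=1)=1 G3=G1|G4=1|1=1 G4=G2&G1=1&1=1 -> 11111

11111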